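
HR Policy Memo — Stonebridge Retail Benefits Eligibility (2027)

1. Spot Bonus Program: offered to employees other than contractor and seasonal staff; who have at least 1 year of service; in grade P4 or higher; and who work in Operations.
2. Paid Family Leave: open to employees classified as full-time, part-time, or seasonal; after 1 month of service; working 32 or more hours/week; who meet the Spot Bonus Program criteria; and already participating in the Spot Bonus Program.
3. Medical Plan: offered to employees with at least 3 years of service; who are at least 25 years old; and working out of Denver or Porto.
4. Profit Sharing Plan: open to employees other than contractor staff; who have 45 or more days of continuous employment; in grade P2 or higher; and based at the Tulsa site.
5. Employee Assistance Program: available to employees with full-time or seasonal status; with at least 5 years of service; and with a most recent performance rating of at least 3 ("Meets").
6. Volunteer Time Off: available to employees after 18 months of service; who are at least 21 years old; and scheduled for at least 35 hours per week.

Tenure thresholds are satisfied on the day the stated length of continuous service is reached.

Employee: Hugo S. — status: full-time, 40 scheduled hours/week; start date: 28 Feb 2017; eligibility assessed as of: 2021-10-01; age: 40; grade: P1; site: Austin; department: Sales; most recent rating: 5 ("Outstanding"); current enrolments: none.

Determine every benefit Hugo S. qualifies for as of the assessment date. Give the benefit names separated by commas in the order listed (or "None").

Service from 28 Feb 2017 to 2021-10-01: 1676 days.
Spot Bonus Program — status full-time ✓ (not excluded); service 1676 days ≥ 1 year (≈365 days) ✓; grade P1 < P4 ✗ → not eligible.
Paid Family Leave — status full-time ✓; service 1676 days ≥ 1 month (≈30 days) ✓; 40 hrs/wk ≥ 32 ✓; not eligible for Spot Bonus Program ✗ → not eligible.
Medical Plan — service 1676 days ≥ 3 years (≈1095 days) ✓; age 40 ≥ 25 ✓; site Austin ✗ (not Denver or Porto) → not eligible.
Profit Sharing Plan — status full-time ✓ (not excluded); service 1676 days ≥ 45 days ✓; grade P1 < P2 ✗ → not eligible.
Employee Assistance Program — status full-time ✓; service 1676 days < 5 years (≈1825 days) ✗ → not eligible.
Volunteer Time Off — service 1676 days ≥ 18 months (≈540 days) ✓; age 40 ≥ 21 ✓; 40 hrs/wk ≥ 35 ✓ → eligible.

Volunteer Time Off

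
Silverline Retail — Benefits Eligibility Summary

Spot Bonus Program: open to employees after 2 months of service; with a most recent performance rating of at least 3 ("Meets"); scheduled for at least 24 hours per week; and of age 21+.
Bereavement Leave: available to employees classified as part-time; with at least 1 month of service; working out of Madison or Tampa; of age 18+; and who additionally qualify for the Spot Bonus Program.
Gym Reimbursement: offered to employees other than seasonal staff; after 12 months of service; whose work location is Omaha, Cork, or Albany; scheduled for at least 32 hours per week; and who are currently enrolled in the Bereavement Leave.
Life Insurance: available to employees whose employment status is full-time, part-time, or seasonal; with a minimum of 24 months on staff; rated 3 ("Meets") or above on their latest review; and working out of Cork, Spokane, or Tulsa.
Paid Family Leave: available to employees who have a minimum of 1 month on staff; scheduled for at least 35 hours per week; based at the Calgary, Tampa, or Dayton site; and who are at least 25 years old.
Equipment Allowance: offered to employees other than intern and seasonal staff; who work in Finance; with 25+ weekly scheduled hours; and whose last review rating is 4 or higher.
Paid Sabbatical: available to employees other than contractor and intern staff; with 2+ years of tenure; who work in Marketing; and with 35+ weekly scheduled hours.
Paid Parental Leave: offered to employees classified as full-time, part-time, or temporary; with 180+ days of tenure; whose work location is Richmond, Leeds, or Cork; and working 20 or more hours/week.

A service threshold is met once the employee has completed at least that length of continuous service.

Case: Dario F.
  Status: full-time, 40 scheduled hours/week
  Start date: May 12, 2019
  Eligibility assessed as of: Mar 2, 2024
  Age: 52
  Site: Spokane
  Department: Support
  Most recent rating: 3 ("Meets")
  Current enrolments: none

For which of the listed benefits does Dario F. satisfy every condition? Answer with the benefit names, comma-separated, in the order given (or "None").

Spot Bonus Program, Life Insurance

Service from May 12, 2019 to Mar 2, 2024: 1756 days.
Spot Bonus Program — service 1756 days ≥ 2 months (≈60 days) ✓; rating 3 ≥ 3 ✓; 40 hrs/wk ≥ 24 ✓; age 52 ≥ 21 ✓ → eligible.
Bereavement Leave — status full-time ✗ (requires part-time) → not eligible.
Gym Reimbursement — status full-time ✓ (not excluded); service 1756 days ≥ 12 months (≈360 days) ✓; site Spokane ✗ (not Omaha, Cork, or Albany) → not eligible.
Life Insurance — status full-time ✓; service 1756 days ≥ 24 months (≈720 days) ✓; rating 3 ≥ 3 ✓; site Spokane ✓ → eligible.
Paid Family Leave — service 1756 days ≥ 1 month (≈30 days) ✓; 40 hrs/wk ≥ 35 ✓; site Spokane ✗ (not Calgary, Tampa, or Dayton) → not eligible.
Equipment Allowance — status full-time ✓ (not excluded); dept Support ✗ → not eligible.
Paid Sabbatical — status full-time ✓ (not excluded); service 1756 days ≥ 2 years (≈730 days) ✓; dept Support ✗ → not eligible.
Paid Parental Leave — status full-time ✓; service 1756 days ≥ 180 days ✓; site Spokane ✗ (not Richmond, Leeds, or Cork) → not eligible.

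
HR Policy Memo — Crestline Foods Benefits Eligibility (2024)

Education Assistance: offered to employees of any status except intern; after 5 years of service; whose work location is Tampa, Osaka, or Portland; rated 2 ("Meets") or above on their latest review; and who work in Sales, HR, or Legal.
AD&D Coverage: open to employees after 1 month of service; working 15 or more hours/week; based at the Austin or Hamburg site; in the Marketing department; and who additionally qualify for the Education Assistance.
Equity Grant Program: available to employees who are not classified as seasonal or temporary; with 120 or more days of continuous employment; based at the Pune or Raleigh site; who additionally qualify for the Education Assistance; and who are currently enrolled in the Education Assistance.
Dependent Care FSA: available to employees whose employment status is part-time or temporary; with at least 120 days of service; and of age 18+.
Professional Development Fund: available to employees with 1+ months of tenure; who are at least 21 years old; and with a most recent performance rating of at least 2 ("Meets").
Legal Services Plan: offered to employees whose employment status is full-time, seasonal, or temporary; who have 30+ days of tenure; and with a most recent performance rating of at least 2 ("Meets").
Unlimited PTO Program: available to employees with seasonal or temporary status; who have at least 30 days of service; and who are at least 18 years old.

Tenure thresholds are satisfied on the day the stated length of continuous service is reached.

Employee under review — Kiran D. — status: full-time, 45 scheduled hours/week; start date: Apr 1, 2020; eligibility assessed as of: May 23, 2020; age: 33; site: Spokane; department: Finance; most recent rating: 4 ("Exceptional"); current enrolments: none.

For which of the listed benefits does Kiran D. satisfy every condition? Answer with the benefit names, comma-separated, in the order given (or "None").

Service from Apr 1, 2020 to May 23, 2020: 52 days.
Education Assistance — status full-time ✓ (not excluded); service 52 days < 5 years (≈1825 days) ✗ → not eligible.
AD&D Coverage — service 52 days ≥ 1 month (≈30 days) ✓; 45 hrs/wk ≥ 15 ✓; site Spokane ✗ (not Austin or Hamburg) → not eligible.
Equity Grant Program — status full-time ✓ (not excluded); service 52 days < 120 days ✗ → not eligible.
Dependent Care FSA — status full-time ✗ (requires part-time or temporary) → not eligible.
Professional Development Fund — service 52 days ≥ 1 month (≈30 days) ✓; age 33 ≥ 21 ✓; rating 4 ≥ 2 ✓ → eligible.
Legal Services Plan — status full-time ✓; service 52 days ≥ 30 days ✓; rating 4 ≥ 2 ✓ → eligible.
Unlimited PTO Program — status full-time ✗ (requires seasonal or temporary) → not eligible.

Professional Development Fund, Legal Services Plan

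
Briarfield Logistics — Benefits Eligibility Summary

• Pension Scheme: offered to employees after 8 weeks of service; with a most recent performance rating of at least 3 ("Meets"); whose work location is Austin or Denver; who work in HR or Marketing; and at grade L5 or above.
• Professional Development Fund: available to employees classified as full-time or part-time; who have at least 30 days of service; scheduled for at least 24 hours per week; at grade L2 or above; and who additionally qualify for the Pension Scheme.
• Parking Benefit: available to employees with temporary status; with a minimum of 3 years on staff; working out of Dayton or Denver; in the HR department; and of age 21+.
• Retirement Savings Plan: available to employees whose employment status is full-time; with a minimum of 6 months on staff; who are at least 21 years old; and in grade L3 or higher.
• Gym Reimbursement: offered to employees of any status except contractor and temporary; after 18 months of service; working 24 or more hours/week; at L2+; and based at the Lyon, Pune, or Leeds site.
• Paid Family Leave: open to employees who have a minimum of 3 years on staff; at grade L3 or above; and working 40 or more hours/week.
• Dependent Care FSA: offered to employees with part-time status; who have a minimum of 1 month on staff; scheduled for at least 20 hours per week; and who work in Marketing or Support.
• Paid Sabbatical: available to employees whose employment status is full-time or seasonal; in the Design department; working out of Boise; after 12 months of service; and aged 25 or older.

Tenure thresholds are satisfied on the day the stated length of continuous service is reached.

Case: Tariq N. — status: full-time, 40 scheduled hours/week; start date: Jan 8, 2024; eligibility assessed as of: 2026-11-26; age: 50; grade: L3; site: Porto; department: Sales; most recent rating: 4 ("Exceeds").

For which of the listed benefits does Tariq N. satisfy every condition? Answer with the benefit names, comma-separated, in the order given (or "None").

Retirement Savings Plan

Service from Jan 8, 2024 to 2026-11-26: 1053 days.
Pension Scheme — service 1053 days ≥ 8 weeks (≈56 days) ✓; rating 4 ≥ 3 ✓; site Porto ✗ (not Austin or Denver) → not eligible.
Professional Development Fund — status full-time ✓; service 1053 days ≥ 30 days ✓; 40 hrs/wk ≥ 24 ✓; grade L3 ≥ L2 ✓; not eligible for Pension Scheme ✗ → not eligible.
Parking Benefit — status full-time ✗ (requires temporary) → not eligible.
Retirement Savings Plan — status full-time ✓; service 1053 days ≥ 6 months (≈180 days) ✓; age 50 ≥ 21 ✓; grade L3 ≥ L3 ✓ → eligible.
Gym Reimbursement — status full-time ✓ (not excluded); service 1053 days ≥ 18 months (≈540 days) ✓; 40 hrs/wk ≥ 24 ✓; grade L3 ≥ L2 ✓; site Porto ✗ (not Lyon, Pune, or Leeds) → not eligible.
Paid Family Leave — service 1053 days < 3 years (≈1095 days) ✗ → not eligible.
Dependent Care FSA — status full-time ✗ (requires part-time) → not eligible.
Paid Sabbatical — status full-time ✓; dept Sales ✗ → not eligible.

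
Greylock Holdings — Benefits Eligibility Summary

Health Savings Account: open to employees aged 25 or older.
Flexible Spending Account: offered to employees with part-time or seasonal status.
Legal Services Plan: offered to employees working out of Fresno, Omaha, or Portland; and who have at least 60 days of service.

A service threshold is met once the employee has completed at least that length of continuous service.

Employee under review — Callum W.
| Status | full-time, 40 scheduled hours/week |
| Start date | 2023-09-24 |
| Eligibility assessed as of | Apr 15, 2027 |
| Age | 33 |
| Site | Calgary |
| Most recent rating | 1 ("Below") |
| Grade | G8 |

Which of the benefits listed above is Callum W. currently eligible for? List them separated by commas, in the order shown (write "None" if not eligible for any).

Service from 2023-09-24 to Apr 15, 2027: 1299 days.
Health Savings Account — age 33 ≥ 25 ✓ → eligible.
Flexible Spending Account — status full-time ✗ (requires part-time or seasonal) → not eligible.
Legal Services Plan — site Calgary ✗ (not Fresno, Omaha, or Portland) → not eligible.

Health Savings Account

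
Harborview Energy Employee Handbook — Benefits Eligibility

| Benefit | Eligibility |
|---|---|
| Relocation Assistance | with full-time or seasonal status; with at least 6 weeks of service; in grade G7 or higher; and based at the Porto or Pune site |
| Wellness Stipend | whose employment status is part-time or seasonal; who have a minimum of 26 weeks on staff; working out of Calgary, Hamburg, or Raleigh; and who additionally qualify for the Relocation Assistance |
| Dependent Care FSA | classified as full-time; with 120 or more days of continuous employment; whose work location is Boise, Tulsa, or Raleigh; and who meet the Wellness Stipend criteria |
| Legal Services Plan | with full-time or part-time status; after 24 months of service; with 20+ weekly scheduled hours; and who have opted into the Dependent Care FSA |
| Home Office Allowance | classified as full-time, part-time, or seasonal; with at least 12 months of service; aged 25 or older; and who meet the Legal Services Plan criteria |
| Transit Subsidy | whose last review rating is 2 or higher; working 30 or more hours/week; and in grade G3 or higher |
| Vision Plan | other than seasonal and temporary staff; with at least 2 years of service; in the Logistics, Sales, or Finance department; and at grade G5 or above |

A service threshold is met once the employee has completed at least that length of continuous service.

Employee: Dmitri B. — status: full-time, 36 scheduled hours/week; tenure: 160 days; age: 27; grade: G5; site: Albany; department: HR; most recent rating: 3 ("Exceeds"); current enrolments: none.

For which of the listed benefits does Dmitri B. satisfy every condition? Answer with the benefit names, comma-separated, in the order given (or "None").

Transit Subsidy

Relocation Assistance — status full-time ✓; service 160 days ≥ 6 weeks (≈42 days) ✓; grade G5 < G7 ✗ → not eligible.
Wellness Stipend — status full-time ✗ (requires part-time or seasonal) → not eligible.
Dependent Care FSA — status full-time ✓; service 160 days ≥ 120 days ✓; site Albany ✗ (not Boise, Tulsa, or Raleigh) → not eligible.
Legal Services Plan — status full-time ✓; service 160 days < 24 months (≈720 days) ✗ → not eligible.
Home Office Allowance — status full-time ✓; service 160 days < 12 months (≈360 days) ✗ → not eligible.
Transit Subsidy — rating 3 ≥ 2 ✓; 36 hrs/wk ≥ 30 ✓; grade G5 ≥ G3 ✓ → eligible.
Vision Plan — status full-time ✓ (not excluded); service 160 days < 2 years (≈730 days) ✗ → not eligible.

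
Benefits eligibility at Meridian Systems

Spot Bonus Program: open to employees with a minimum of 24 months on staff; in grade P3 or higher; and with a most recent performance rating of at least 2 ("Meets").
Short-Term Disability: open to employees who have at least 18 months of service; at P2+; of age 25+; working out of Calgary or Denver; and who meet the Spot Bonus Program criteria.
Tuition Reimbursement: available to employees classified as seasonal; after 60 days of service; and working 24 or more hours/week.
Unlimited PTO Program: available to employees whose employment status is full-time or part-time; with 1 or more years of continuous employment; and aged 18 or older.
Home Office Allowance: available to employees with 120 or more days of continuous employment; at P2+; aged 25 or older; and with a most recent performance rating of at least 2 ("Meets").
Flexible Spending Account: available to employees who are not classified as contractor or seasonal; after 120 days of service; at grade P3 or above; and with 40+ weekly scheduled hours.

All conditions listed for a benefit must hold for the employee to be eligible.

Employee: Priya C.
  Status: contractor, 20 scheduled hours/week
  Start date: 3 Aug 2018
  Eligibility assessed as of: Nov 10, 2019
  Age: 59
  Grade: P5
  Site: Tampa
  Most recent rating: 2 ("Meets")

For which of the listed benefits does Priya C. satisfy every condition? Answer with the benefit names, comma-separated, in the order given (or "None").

Service from 3 Aug 2018 to Nov 10, 2019: 464 days.
Spot Bonus Program — service 464 days < 24 months (≈720 days) ✗ → not eligible.
Short-Term Disability — service 464 days < 18 months (≈540 days) ✗ → not eligible.
Tuition Reimbursement — status contractor ✗ (requires seasonal) → not eligible.
Unlimited PTO Program — status contractor ✗ (requires full-time or part-time) → not eligible.
Home Office Allowance — service 464 days ≥ 120 days ✓; grade P5 ≥ P2 ✓; age 59 ≥ 25 ✓; rating 2 ≥ 2 ✓ → eligible.
Flexible Spending Account — status contractor ✗ (excluded) → not eligible.

Home Office Allowance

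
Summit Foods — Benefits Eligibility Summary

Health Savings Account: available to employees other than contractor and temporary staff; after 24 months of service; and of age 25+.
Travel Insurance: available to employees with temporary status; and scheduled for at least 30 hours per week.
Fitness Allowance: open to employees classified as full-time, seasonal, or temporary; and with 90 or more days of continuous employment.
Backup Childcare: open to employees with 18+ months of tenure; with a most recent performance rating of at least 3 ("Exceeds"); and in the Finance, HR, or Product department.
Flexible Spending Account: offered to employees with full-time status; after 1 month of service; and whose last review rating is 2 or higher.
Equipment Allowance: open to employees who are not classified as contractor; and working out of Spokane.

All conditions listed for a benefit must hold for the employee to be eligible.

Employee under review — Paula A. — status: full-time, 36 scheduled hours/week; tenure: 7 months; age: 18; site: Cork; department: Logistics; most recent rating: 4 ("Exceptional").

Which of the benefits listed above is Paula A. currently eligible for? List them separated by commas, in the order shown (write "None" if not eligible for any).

Fitness Allowance, Flexible Spending Account

Health Savings Account — status full-time ✓ (not excluded); service 7 months < 24 months ✗ → not eligible.
Travel Insurance — status full-time ✗ (requires temporary) → not eligible.
Fitness Allowance — status full-time ✓; service 7 months ≥ 90 days ✓ → eligible.
Backup Childcare — service 7 months < 18 months ✗ → not eligible.
Flexible Spending Account — status full-time ✓; service 7 months ≥ 1 month ✓; rating 4 ≥ 2 ✓ → eligible.
Equipment Allowance — status full-time ✓ (not excluded); site Cork ✗ (not Spokane) → not eligible.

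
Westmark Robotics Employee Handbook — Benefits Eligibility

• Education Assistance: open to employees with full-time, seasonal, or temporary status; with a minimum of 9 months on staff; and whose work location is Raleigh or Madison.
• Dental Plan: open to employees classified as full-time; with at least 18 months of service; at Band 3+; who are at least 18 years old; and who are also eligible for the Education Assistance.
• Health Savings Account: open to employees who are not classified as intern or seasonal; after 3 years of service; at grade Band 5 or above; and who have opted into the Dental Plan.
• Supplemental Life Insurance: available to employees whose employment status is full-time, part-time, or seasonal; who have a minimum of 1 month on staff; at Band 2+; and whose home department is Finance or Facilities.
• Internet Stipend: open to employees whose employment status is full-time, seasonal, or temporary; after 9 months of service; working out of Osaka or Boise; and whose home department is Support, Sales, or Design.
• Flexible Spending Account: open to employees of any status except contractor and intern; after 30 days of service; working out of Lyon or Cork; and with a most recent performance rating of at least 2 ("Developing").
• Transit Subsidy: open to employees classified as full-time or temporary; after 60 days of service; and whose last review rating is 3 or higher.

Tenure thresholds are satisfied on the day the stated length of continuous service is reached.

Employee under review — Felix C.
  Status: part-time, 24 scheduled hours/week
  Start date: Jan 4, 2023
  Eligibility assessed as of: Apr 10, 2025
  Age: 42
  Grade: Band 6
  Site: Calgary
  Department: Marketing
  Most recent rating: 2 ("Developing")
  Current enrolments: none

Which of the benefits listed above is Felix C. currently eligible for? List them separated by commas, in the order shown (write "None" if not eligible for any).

None

Service from Jan 4, 2023 to Apr 10, 2025: 827 days.
Education Assistance — status part-time ✗ (requires full-time, seasonal, or temporary) → not eligible.
Dental Plan — status part-time ✗ (requires full-time) → not eligible.
Health Savings Account — status part-time ✓ (not excluded); service 827 days < 3 years (≈1095 days) ✗ → not eligible.
Supplemental Life Insurance — status part-time ✓; service 827 days ≥ 1 month (≈30 days) ✓; grade Band 6 ≥ Band 2 ✓; dept Marketing ✗ → not eligible.
Internet Stipend — status part-time ✗ (requires full-time, seasonal, or temporary) → not eligible.
Flexible Spending Account — status part-time ✓ (not excluded); service 827 days ≥ 30 days ✓; site Calgary ✗ (not Lyon or Cork) → not eligible.
Transit Subsidy — status part-time ✗ (requires full-time or temporary) → not eligible.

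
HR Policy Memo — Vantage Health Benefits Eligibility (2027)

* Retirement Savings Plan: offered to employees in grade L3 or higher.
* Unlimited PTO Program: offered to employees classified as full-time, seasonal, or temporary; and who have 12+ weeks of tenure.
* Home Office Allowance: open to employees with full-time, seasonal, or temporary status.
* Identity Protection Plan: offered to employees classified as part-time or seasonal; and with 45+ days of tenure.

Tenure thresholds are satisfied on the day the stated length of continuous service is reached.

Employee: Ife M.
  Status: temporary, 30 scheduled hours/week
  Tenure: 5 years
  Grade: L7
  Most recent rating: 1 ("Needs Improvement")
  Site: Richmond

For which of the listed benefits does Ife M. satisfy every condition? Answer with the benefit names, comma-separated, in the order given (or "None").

Retirement Savings Plan, Unlimited PTO Program, Home Office Allowance

Retirement Savings Plan — grade L7 ≥ L3 ✓ → eligible.
Unlimited PTO Program — status temporary ✓; service 5 years ≥ 12 weeks (≈84 days) ✓ → eligible.
Home Office Allowance — status temporary ✓ → eligible.
Identity Protection Plan — status temporary ✗ (requires part-time or seasonal) → not eligible.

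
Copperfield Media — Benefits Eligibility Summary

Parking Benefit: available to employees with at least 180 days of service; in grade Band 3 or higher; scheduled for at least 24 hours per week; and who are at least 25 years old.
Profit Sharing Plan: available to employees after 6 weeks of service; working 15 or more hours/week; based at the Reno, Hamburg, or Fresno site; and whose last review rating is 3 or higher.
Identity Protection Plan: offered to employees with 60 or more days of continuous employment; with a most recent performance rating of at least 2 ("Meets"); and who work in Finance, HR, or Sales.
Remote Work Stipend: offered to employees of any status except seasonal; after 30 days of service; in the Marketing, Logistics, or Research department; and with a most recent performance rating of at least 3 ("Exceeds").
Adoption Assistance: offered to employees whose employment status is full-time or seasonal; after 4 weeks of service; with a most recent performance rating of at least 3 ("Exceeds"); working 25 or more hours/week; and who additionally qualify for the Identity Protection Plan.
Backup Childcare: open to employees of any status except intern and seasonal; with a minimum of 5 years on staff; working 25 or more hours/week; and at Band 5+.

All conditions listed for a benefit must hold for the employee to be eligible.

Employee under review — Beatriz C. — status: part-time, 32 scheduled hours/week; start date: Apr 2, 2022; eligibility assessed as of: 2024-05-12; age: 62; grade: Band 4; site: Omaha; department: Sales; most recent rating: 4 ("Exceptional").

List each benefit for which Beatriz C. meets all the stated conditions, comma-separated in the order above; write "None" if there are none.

Parking Benefit, Identity Protection Plan

Service from Apr 2, 2022 to 2024-05-12: 771 days.
Parking Benefit — service 771 days ≥ 180 days ✓; grade Band 4 ≥ Band 3 ✓; 32 hrs/wk ≥ 24 ✓; age 62 ≥ 25 ✓ → eligible.
Profit Sharing Plan — service 771 days ≥ 6 weeks (≈42 days) ✓; 32 hrs/wk ≥ 15 ✓; site Omaha ✗ (not Reno, Hamburg, or Fresno) → not eligible.
Identity Protection Plan — service 771 days ≥ 60 days ✓; rating 4 ≥ 2 ✓; dept Sales ✓ → eligible.
Remote Work Stipend — status part-time ✓ (not excluded); service 771 days ≥ 30 days ✓; dept Sales ✗ → not eligible.
Adoption Assistance — status part-time ✗ (requires full-time or seasonal) → not eligible.
Backup Childcare — status part-time ✓ (not excluded); service 771 days < 5 years (≈1825 days) ✗ → not eligible.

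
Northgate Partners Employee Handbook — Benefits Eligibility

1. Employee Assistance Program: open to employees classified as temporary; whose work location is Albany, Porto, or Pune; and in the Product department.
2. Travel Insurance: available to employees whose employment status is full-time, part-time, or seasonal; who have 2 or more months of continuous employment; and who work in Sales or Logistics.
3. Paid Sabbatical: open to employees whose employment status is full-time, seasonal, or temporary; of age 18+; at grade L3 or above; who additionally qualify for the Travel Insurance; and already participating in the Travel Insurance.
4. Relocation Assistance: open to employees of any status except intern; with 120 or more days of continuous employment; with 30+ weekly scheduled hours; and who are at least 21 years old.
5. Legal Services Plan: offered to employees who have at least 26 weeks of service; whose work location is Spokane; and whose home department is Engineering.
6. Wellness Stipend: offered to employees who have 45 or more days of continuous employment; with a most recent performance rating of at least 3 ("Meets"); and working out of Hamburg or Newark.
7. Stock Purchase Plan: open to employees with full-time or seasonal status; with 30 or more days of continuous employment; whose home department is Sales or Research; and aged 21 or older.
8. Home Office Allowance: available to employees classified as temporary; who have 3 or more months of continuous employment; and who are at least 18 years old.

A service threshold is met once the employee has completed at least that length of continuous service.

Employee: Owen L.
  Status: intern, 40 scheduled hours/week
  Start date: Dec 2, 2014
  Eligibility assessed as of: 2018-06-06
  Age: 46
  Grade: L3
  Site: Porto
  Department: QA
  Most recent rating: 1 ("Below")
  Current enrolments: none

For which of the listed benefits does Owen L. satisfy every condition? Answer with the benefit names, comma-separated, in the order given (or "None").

None

Service from Dec 2, 2014 to 2018-06-06: 1282 days.
Employee Assistance Program — status intern ✗ (requires temporary) → not eligible.
Travel Insurance — status intern ✗ (requires full-time, part-time, or seasonal) → not eligible.
Paid Sabbatical — status intern ✗ (requires full-time, seasonal, or temporary) → not eligible.
Relocation Assistance — status intern ✗ (excluded) → not eligible.
Legal Services Plan — service 1282 days ≥ 26 weeks (≈182 days) ✓; site Porto ✗ (not Spokane) → not eligible.
Wellness Stipend — service 1282 days ≥ 45 days ✓; rating 1 < 3 ✗ → not eligible.
Stock Purchase Plan — status intern ✗ (requires full-time or seasonal) → not eligible.
Home Office Allowance — status intern ✗ (requires temporary) → not eligible.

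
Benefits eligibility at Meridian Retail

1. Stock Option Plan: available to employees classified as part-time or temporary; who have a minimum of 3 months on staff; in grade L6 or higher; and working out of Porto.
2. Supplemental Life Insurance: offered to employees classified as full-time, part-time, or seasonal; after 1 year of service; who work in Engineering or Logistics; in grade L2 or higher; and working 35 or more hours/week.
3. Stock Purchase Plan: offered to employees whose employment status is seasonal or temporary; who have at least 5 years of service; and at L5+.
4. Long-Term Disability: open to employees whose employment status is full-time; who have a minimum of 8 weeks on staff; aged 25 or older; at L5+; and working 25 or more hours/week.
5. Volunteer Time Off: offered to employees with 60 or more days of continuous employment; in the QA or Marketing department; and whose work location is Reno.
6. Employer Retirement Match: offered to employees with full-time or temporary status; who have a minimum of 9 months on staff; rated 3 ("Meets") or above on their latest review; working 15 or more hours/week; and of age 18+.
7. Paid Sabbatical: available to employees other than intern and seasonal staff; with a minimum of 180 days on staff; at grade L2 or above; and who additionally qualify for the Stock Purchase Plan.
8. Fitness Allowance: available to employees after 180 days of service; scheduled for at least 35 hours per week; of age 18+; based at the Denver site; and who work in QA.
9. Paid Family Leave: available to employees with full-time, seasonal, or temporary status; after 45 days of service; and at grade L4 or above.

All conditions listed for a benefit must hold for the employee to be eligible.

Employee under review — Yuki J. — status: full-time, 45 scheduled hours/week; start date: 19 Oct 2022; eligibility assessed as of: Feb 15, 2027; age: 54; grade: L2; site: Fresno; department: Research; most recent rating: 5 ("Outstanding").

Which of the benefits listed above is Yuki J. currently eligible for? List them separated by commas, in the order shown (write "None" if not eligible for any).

Service from 19 Oct 2022 to Feb 15, 2027: 1580 days.
Stock Option Plan — status full-time ✗ (requires part-time or temporary) → not eligible.
Supplemental Life Insurance — status full-time ✓; service 1580 days ≥ 1 year (≈365 days) ✓; dept Research ✗ → not eligible.
Stock Purchase Plan — status full-time ✗ (requires seasonal or temporary) → not eligible.
Long-Term Disability — status full-time ✓; service 1580 days ≥ 8 weeks (≈56 days) ✓; age 54 ≥ 25 ✓; grade L2 < L5 ✗ → not eligible.
Volunteer Time Off — service 1580 days ≥ 60 days ✓; dept Research ✗ → not eligible.
Employer Retirement Match — status full-time ✓; service 1580 days ≥ 9 months (≈270 days) ✓; rating 5 ≥ 3 ✓; 45 hrs/wk ≥ 15 ✓; age 54 ≥ 18 ✓ → eligible.
Paid Sabbatical — status full-time ✓ (not excluded); service 1580 days ≥ 180 days ✓; grade L2 ≥ L2 ✓; not eligible for Stock Purchase Plan ✗ → not eligible.
Fitness Allowance — service 1580 days ≥ 180 days ✓; 45 hrs/wk ≥ 35 ✓; age 54 ≥ 18 ✓; site Fresno ✗ (not Denver) → not eligible.
Paid Family Leave — status full-time ✓; service 1580 days ≥ 45 days ✓; grade L2 < L4 ✗ → not eligible.

Employer Retirement Match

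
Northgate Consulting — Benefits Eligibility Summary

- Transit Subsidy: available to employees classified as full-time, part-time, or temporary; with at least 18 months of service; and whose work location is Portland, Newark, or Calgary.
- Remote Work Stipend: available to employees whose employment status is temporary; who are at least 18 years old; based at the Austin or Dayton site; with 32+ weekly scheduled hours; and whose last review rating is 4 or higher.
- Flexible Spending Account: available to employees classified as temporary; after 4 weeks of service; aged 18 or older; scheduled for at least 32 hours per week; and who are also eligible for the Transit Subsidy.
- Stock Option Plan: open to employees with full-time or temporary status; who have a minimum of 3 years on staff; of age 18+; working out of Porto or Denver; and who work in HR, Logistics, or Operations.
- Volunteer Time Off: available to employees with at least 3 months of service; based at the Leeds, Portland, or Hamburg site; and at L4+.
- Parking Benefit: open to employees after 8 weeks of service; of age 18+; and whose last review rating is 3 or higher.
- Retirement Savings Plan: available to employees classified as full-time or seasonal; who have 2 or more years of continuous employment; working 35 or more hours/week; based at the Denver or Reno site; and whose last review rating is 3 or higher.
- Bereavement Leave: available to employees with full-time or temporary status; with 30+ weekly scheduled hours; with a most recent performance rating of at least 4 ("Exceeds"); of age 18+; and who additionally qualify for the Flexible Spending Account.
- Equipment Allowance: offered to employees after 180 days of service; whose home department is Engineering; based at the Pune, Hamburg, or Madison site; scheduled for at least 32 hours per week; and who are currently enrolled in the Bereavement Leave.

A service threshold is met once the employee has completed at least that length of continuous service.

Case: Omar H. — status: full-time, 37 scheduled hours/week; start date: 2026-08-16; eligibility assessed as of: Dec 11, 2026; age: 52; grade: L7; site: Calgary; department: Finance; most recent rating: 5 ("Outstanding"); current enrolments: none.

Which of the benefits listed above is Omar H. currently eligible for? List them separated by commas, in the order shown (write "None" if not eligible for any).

Service from 2026-08-16 to Dec 11, 2026: 117 days.
Transit Subsidy — status full-time ✓; service 117 days < 18 months (≈540 days) ✗ → not eligible.
Remote Work Stipend — status full-time ✗ (requires temporary) → not eligible.
Flexible Spending Account — status full-time ✗ (requires temporary) → not eligible.
Stock Option Plan — status full-time ✓; service 117 days < 3 years (≈1095 days) ✗ → not eligible.
Volunteer Time Off — service 117 days ≥ 3 months (≈90 days) ✓; site Calgary ✗ (not Leeds, Portland, or Hamburg) → not eligible.
Parking Benefit — service 117 days ≥ 8 weeks (≈56 days) ✓; age 52 ≥ 18 ✓; rating 5 ≥ 3 ✓ → eligible.
Retirement Savings Plan — status full-time ✓; service 117 days < 2 years (≈730 days) ✗ → not eligible.
Bereavement Leave — status full-time ✓; 37 hrs/wk ≥ 30 ✓; rating 5 ≥ 4 ✓; age 52 ≥ 18 ✓; not eligible for Flexible Spending Account ✗ → not eligible.
Equipment Allowance — service 117 days < 180 days ✗ → not eligible.

Parking Benefit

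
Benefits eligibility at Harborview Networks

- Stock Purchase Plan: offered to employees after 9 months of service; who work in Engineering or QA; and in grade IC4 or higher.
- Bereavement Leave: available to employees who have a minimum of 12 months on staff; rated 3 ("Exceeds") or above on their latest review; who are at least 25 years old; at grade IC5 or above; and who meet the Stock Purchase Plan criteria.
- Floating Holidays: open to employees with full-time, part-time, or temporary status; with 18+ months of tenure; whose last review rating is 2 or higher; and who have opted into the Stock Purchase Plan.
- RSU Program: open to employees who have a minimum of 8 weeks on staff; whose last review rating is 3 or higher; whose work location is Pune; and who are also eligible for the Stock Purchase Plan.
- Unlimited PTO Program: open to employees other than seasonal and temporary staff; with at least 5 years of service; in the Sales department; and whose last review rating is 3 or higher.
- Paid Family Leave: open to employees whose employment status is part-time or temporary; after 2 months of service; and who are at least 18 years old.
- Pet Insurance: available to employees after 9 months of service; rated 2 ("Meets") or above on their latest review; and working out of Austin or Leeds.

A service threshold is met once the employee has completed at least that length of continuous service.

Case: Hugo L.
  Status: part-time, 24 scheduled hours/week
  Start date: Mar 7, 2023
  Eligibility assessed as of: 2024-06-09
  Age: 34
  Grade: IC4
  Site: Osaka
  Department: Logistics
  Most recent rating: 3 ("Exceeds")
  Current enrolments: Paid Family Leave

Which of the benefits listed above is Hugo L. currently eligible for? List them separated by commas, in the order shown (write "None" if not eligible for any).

Paid Family Leave

Service from Mar 7, 2023 to 2024-06-09: 460 days.
Stock Purchase Plan — service 460 days ≥ 9 months (≈270 days) ✓; dept Logistics ✗ → not eligible.
Bereavement Leave — service 460 days ≥ 12 months (≈360 days) ✓; rating 3 ≥ 3 ✓; age 34 ≥ 25 ✓; grade IC4 < IC5 ✗ → not eligible.
Floating Holidays — status part-time ✓; service 460 days < 18 months (≈540 days) ✗ → not eligible.
RSU Program — service 460 days ≥ 8 weeks (≈56 days) ✓; rating 3 ≥ 3 ✓; site Osaka ✗ (not Pune) → not eligible.
Unlimited PTO Program — status part-time ✓ (not excluded); service 460 days < 5 years (≈1825 days) ✗ → not eligible.
Paid Family Leave — status part-time ✓; service 460 days ≥ 2 months (≈60 days) ✓; age 34 ≥ 18 ✓ → eligible.
Pet Insurance — service 460 days ≥ 9 months (≈270 days) ✓; rating 3 ≥ 2 ✓; site Osaka ✗ (not Austin or Leeds) → not eligible.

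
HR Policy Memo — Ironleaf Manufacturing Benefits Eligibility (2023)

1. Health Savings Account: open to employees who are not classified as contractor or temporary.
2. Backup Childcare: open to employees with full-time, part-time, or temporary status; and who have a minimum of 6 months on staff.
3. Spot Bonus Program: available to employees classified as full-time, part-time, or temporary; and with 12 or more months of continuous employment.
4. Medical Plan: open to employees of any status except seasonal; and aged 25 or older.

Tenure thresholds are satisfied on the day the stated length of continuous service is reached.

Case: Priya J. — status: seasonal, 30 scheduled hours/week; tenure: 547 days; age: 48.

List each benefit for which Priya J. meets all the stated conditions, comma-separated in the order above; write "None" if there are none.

Health Savings Account

Health Savings Account — status seasonal ✓ (not excluded) → eligible.
Backup Childcare — status seasonal ✗ (requires full-time, part-time, or temporary) → not eligible.
Spot Bonus Program — status seasonal ✗ (requires full-time, part-time, or temporary) → not eligible.
Medical Plan — status seasonal ✗ (excluded) → not eligible.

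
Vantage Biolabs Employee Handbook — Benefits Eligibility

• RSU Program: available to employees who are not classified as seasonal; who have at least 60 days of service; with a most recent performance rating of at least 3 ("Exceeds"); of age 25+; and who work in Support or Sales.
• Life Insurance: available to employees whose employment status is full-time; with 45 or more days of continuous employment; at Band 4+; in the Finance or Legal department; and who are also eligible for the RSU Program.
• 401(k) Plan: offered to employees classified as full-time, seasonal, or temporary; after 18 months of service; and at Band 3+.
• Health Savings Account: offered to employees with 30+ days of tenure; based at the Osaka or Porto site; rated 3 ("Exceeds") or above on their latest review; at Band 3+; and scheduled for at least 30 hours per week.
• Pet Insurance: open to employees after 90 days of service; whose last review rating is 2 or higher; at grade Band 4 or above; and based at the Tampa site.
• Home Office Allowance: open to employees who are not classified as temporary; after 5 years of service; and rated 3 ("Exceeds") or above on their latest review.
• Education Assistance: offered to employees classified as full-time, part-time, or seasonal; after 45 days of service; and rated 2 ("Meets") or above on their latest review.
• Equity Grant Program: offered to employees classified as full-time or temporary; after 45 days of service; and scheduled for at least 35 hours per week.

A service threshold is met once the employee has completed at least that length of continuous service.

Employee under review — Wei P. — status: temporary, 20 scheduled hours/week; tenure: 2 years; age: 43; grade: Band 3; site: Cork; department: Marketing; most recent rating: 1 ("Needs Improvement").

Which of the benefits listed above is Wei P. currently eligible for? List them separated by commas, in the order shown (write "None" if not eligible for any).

RSU Program — status temporary ✓ (not excluded); service 2 years ≥ 60 days ✓; rating 1 < 3 ✗ → not eligible.
Life Insurance — status temporary ✗ (requires full-time) → not eligible.
401(k) Plan — status temporary ✓; service 2 years ≥ 18 months (≈540 days) ✓; grade Band 3 ≥ Band 3 ✓ → eligible.
Health Savings Account — service 2 years ≥ 30 days ✓; site Cork ✗ (not Osaka or Porto) → not eligible.
Pet Insurance — service 2 years ≥ 90 days ✓; rating 1 < 2 ✗ → not eligible.
Home Office Allowance — status temporary ✗ (excluded) → not eligible.
Education Assistance — status temporary ✗ (requires full-time, part-time, or seasonal) → not eligible.
Equity Grant Program — status temporary ✓; service 2 years ≥ 45 days ✓; 20 hrs/wk < 35 ✗ → not eligible.

401(k) Plan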